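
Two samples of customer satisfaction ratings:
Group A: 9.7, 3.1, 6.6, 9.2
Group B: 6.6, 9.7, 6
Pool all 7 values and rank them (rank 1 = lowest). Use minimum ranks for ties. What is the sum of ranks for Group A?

15

Sorted (ascending): 3.1, 6, 6.6, 6.6, 9.2, 9.7, 9.7
The 2 values of 6.6 occupy positions 3–4 → each gets rank 3.
The 2 values of 9.7 occupy positions 6–7 → each gets rank 6.
Group A values → pooled ranks: 9.7→6, 3.1→1, 6.6→3, 9.2→5
Rank sum = 6 + 1 + 3 + 5 = 15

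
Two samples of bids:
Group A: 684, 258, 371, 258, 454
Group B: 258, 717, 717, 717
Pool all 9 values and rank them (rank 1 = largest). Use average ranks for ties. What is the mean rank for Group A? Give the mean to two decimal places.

6.20

Sorted (descending): 717, 717, 717, 684, 454, 371, 258, 258, 258
The 3 values of 717 occupy positions 1–3 → average rank 2.
The 3 values of 258 occupy positions 7–9 → average rank 8.
Group A values → pooled ranks: 684→4, 258→8, 371→6, 258→8, 454→5
Mean rank = (4 + 8 + 6 + 8 + 5) / 5 = 6.20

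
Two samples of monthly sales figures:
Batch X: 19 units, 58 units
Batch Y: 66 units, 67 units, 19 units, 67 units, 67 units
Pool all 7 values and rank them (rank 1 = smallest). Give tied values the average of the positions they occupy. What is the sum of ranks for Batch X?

4.5

Sorted (ascending): 19, 19, 58, 66, 67, 67, 67
The 2 values of 19 occupy positions 1–2 → average rank (1+2)/2 = 1.5.
The 3 values of 67 occupy positions 5–7 → average rank 6.
Batch X values → pooled ranks: 19→1.5, 58→3
Rank sum = 1.5 + 3 = 4.5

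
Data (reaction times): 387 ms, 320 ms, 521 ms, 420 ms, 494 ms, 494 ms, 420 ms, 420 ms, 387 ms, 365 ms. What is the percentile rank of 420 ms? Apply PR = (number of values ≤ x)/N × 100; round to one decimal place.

N = 10.
Strictly below 420: 4. Equal to 420: 3.
PR = 7/10 × 100 = 70.0

70.0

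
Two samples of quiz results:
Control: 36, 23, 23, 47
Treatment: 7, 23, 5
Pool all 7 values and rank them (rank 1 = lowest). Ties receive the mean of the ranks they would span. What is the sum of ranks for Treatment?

7

Sorted (ascending): 5, 7, 23, 23, 23, 36, 47
The 3 values of 23 occupy positions 3–5 → average rank 4.
Treatment values → pooled ranks: 7→2, 23→4, 5→1
Rank sum = 2 + 4 + 1 = 7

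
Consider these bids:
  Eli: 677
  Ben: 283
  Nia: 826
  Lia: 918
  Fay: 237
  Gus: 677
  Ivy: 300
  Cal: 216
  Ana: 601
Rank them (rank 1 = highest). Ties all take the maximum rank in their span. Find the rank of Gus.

Sorted (descending): 918, 826, 677, 677, 601, 300, 283, 237, 216
The 2 values of 677 occupy positions 3–4 → each gets rank 4.
Gus has value 677 → rank 4.

4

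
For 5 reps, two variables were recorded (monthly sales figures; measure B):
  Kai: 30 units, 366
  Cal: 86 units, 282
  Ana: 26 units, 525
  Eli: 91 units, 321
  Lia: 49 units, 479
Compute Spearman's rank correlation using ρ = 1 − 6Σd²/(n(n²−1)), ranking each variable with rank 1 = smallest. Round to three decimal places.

-0.800

Ranks of variable 1: 2, 4, 1, 5, 3
Ranks of variable 2: 3, 1, 5, 2, 4
d = r₁ − r₂: -1, 3, -4, 3, -1
d²: 1, 9, 16, 9, 1; Σd² = 36
ρ = 1 − 6·36/(5·24) = 1 − 216/120 = -0.800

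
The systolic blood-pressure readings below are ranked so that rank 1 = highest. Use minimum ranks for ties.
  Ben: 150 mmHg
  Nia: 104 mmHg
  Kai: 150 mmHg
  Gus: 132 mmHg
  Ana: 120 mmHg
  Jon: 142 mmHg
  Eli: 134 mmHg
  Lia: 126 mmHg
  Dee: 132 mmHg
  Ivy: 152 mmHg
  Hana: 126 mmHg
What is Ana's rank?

Sorted (descending): 152, 150, 150, 142, 134, 132, 132, 126, 126, 120, 104
The 2 values of 150 occupy positions 2–3 → each gets rank 2.
The 2 values of 132 occupy positions 6–7 → each gets rank 6.
The 2 values of 126 occupy positions 8–9 → each gets rank 8.
Ana has value 120 mmHg → rank 10.

10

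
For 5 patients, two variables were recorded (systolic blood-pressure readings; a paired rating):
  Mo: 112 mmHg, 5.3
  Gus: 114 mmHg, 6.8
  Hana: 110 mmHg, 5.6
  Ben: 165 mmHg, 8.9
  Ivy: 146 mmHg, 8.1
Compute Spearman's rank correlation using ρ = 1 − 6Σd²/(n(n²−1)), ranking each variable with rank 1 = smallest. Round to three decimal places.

Ranks of variable 1: 2, 3, 1, 5, 4
Ranks of variable 2: 1, 3, 2, 5, 4
d = r₁ − r₂: 1, 0, -1, 0, 0
d²: 1, 0, 1, 0, 0; Σd² = 2
ρ = 1 − 6·2/(5·24) = 1 − 12/120 = 0.900

0.900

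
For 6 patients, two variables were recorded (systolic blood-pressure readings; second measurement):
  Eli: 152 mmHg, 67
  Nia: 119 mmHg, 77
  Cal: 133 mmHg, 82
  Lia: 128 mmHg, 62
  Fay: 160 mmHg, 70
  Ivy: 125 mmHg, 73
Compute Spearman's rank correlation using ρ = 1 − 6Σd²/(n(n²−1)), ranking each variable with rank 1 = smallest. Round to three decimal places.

Ranks of variable 1: 5, 1, 4, 3, 6, 2
Ranks of variable 2: 2, 5, 6, 1, 3, 4
d = r₁ − r₂: 3, -4, -2, 2, 3, -2
d²: 9, 16, 4, 4, 9, 4; Σd² = 46
ρ = 1 − 6·46/(6·35) = 1 − 276/210 = -0.314

-0.314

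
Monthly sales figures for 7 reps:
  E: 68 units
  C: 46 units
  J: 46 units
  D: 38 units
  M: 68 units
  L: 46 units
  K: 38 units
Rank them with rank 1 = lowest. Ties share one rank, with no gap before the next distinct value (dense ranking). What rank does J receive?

Sorted (ascending): 38, 38, 46, 46, 46, 68, 68
The 2 values of 38 share dense rank 1.
The 3 values of 46 share dense rank 2.
The 2 values of 68 share dense rank 3.
J has value 46 units → rank 2.

2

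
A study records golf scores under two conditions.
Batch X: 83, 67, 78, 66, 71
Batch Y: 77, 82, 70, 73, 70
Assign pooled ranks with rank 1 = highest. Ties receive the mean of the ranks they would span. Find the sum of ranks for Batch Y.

Sorted (descending): 83, 82, 78, 77, 73, 71, 70, 70, 67, 66
The 2 values of 70 occupy positions 7–8 → average rank (7+8)/2 = 7.5.
Batch Y values → pooled ranks: 77→4, 82→2, 70→7.5, 73→5, 70→7.5
Rank sum = 4 + 2 + 7.5 + 5 + 7.5 = 26

26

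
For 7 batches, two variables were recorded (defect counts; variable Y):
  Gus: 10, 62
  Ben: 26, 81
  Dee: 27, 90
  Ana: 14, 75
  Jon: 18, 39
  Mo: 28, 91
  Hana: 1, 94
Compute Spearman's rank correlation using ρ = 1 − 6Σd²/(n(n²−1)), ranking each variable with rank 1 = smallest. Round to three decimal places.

0.143

Ranks of variable 1: 2, 5, 6, 3, 4, 7, 1
Ranks of variable 2: 2, 4, 5, 3, 1, 6, 7
d = r₁ − r₂: 0, 1, 1, 0, 3, 1, -6
d²: 0, 1, 1, 0, 9, 1, 36; Σd² = 48
ρ = 1 − 6·48/(7·48) = 1 − 288/336 = 0.143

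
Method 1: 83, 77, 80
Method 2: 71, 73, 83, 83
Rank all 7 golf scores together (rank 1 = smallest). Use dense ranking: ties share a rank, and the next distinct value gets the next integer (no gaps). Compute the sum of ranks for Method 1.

12

Sorted (ascending): 71, 73, 77, 80, 83, 83, 83
The 3 values of 83 share dense rank 5.
Remaining distinct values take the next consecutive integers.
Method 1 values → pooled ranks: 83→5, 77→3, 80→4
Rank sum = 5 + 3 + 4 = 12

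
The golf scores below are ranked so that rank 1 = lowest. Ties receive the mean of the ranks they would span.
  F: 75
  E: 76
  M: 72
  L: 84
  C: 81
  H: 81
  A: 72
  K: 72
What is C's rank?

Sorted (ascending): 72, 72, 72, 75, 76, 81, 81, 84
The 3 values of 72 occupy positions 1–3 → average rank 2.
The 2 values of 81 occupy positions 6–7 → average rank (6+7)/2 = 6.5.
C has value 81 → rank 6.5.

6.5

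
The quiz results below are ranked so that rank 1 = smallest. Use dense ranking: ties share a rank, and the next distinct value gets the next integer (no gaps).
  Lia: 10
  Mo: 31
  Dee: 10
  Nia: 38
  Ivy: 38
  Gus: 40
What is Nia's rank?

3

Sorted (ascending): 10, 10, 31, 38, 38, 40
The 2 values of 10 share dense rank 1.
The 2 values of 38 share dense rank 3.
Remaining distinct values take the next consecutive integers.
Nia has value 38 → rank 3.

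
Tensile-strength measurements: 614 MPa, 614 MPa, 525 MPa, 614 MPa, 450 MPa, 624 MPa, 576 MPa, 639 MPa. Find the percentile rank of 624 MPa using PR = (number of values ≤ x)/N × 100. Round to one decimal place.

87.5

N = 8.
Strictly below 624: 6. Equal to 624: 1.
PR = 7/8 × 100 = 87.5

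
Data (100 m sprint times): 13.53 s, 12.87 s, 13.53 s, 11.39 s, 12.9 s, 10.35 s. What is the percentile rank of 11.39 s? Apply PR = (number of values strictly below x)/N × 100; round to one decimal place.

N = 6.
Strictly below 11.39: 1. Equal to 11.39: 1.
PR = 1/6 × 100 = 16.7

16.7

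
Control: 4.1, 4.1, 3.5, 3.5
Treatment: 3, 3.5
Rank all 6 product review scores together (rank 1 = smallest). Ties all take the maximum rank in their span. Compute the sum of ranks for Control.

Sorted (ascending): 3, 3.5, 3.5, 3.5, 4.1, 4.1
The 3 values of 3.5 occupy positions 2–4 → each gets rank 4.
The 2 values of 4.1 occupy positions 5–6 → each gets rank 6.
Control values → pooled ranks: 4.1→6, 4.1→6, 3.5→4, 3.5→4
Rank sum = 6 + 6 + 4 + 4 = 20

20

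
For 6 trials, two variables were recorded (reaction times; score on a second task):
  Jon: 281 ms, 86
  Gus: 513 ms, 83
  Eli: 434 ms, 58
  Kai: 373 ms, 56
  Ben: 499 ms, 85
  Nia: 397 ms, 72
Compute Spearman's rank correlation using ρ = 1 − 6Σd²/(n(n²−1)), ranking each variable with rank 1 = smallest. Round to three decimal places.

Ranks of variable 1: 1, 6, 4, 2, 5, 3
Ranks of variable 2: 6, 4, 2, 1, 5, 3
d = r₁ − r₂: -5, 2, 2, 1, 0, 0
d²: 25, 4, 4, 1, 0, 0; Σd² = 34
ρ = 1 − 6·34/(6·35) = 1 − 204/210 = 0.029

0.029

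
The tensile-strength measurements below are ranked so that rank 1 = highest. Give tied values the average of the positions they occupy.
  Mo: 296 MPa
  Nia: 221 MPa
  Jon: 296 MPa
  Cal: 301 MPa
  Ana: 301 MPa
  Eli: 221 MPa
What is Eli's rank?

Sorted (descending): 301, 301, 296, 296, 221, 221
The 2 values of 301 occupy positions 1–2 → average rank (1+2)/2 = 1.5.
The 2 values of 296 occupy positions 3–4 → average rank (3+4)/2 = 3.5.
The 2 values of 221 occupy positions 5–6 → average rank (5+6)/2 = 5.5.
Eli has value 221 MPa → rank 5.5.

5.5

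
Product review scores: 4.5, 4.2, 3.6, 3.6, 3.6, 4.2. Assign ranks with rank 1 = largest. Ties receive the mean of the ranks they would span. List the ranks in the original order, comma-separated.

1, 2.5, 5, 5, 5, 2.5

Sorted (descending): 4.5, 4.2, 4.2, 3.6, 3.6, 3.6
The 2 values of 4.2 occupy positions 2–3 → average rank (2+3)/2 = 2.5.
The 3 values of 3.6 occupy positions 4–6 → average rank 5.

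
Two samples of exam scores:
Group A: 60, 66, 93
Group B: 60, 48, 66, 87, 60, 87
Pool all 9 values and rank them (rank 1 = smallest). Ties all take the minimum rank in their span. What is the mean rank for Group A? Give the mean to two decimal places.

5.33

Sorted (ascending): 48, 60, 60, 60, 66, 66, 87, 87, 93
The 3 values of 60 occupy positions 2–4 → each gets rank 2.
The 2 values of 66 occupy positions 5–6 → each gets rank 5.
The 2 values of 87 occupy positions 7–8 → each gets rank 7.
Group A values → pooled ranks: 60→2, 66→5, 93→9
Mean rank = (2 + 5 + 9) / 3 = 5.33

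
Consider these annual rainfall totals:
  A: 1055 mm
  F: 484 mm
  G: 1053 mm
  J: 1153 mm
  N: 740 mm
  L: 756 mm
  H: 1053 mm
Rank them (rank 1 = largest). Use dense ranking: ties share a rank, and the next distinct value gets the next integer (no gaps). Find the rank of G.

Sorted (descending): 1153, 1055, 1053, 1053, 756, 740, 484
The 2 values of 1053 share dense rank 3.
Remaining distinct values take the next consecutive integers.
G has value 1053 mm → rank 3.

3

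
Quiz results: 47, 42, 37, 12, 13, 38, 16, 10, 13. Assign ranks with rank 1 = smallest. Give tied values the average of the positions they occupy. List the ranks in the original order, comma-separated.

9, 8, 6, 2, 3.5, 7, 5, 1, 3.5

Sorted (ascending): 10, 12, 13, 13, 16, 37, 38, 42, 47
The 2 values of 13 occupy positions 3–4 → average rank (3+4)/2 = 3.5.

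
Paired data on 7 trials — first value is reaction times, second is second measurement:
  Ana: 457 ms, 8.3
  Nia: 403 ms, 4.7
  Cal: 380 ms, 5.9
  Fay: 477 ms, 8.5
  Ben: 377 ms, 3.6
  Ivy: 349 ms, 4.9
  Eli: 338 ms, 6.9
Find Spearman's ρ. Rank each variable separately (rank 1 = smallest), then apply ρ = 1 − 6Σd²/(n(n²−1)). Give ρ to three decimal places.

0.464

Ranks of variable 1: 6, 5, 4, 7, 3, 2, 1
Ranks of variable 2: 6, 2, 4, 7, 1, 3, 5
d = r₁ − r₂: 0, 3, 0, 0, 2, -1, -4
d²: 0, 9, 0, 0, 4, 1, 16; Σd² = 30
ρ = 1 − 6·30/(7·48) = 1 − 180/336 = 0.464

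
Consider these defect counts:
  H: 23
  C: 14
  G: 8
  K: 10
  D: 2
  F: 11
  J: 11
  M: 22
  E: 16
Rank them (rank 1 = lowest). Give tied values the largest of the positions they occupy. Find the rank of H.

Sorted (ascending): 2, 8, 10, 11, 11, 14, 16, 22, 23
The 2 values of 11 occupy positions 4–5 → each gets rank 5.
H has value 23 → rank 9.

9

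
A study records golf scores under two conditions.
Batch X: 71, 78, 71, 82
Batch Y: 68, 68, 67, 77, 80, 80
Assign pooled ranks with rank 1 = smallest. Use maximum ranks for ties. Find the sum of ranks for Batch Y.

Sorted (ascending): 67, 68, 68, 71, 71, 77, 78, 80, 80, 82
The 2 values of 68 occupy positions 2–3 → each gets rank 3.
The 2 values of 71 occupy positions 4–5 → each gets rank 5.
The 2 values of 80 occupy positions 8–9 → each gets rank 9.
Batch Y values → pooled ranks: 68→3, 68→3, 67→1, 77→6, 80→9, 80→9
Rank sum = 3 + 3 + 1 + 6 + 9 + 9 = 31

31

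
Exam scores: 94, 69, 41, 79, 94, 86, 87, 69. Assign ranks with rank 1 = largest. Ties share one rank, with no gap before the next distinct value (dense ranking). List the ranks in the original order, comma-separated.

Sorted (descending): 94, 94, 87, 86, 79, 69, 69, 41
The 2 values of 94 share dense rank 1.
The 2 values of 69 share dense rank 5.
Remaining distinct values take the next consecutive integers.

1, 5, 6, 4, 1, 3, 2, 5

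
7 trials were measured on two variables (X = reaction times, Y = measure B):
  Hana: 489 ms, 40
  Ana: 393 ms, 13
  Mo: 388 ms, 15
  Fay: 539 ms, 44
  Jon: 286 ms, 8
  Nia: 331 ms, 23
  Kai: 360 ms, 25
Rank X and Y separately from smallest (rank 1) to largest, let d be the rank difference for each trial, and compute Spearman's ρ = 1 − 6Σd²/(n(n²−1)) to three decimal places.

0.679

Ranks of variable 1: 6, 5, 4, 7, 1, 2, 3
Ranks of variable 2: 6, 2, 3, 7, 1, 4, 5
d = r₁ − r₂: 0, 3, 1, 0, 0, -2, -2
d²: 0, 9, 1, 0, 0, 4, 4; Σd² = 18
ρ = 1 − 6·18/(7·48) = 1 − 108/336 = 0.679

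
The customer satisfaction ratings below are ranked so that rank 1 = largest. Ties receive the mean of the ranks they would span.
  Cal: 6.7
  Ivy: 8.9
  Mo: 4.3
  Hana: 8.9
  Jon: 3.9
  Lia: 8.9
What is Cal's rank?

Sorted (descending): 8.9, 8.9, 8.9, 6.7, 4.3, 3.9
The 3 values of 8.9 occupy positions 1–3 → average rank 2.
Cal has value 6.7 → rank 4.

4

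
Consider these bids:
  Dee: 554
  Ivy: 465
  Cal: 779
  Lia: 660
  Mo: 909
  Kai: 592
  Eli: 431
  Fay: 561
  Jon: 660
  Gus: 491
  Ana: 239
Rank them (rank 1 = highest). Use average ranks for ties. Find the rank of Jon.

Sorted (descending): 909, 779, 660, 660, 592, 561, 554, 491, 465, 431, 239
The 2 values of 660 occupy positions 3–4 → average rank (3+4)/2 = 3.5.
Jon has value 660 → rank 3.5.

3.5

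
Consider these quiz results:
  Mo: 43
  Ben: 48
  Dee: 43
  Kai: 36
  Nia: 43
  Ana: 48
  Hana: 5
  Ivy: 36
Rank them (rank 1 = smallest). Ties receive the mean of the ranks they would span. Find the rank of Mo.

Sorted (ascending): 5, 36, 36, 43, 43, 43, 48, 48
The 2 values of 36 occupy positions 2–3 → average rank (2+3)/2 = 2.5.
The 3 values of 43 occupy positions 4–6 → average rank 5.
The 2 values of 48 occupy positions 7–8 → average rank (7+8)/2 = 7.5.
Mo has value 43 → rank 5.

5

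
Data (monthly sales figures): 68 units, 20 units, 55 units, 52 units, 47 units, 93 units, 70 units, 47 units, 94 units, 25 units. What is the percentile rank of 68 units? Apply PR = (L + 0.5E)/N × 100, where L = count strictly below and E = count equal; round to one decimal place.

N = 10.
Strictly below 68: 6. Equal to 68: 1.
PR = (6 + 0.5·1)/10 × 100 = 65.0

65.0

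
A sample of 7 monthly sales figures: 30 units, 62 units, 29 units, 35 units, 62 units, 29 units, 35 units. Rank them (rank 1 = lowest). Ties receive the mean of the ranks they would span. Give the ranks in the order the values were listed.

3, 6.5, 1.5, 4.5, 6.5, 1.5, 4.5

Sorted (ascending): 29, 29, 30, 35, 35, 62, 62
The 2 values of 29 occupy positions 1–2 → average rank (1+2)/2 = 1.5.
The 2 values of 35 occupy positions 4–5 → average rank (4+5)/2 = 4.5.
The 2 values of 62 occupy positions 6–7 → average rank (6+7)/2 = 6.5.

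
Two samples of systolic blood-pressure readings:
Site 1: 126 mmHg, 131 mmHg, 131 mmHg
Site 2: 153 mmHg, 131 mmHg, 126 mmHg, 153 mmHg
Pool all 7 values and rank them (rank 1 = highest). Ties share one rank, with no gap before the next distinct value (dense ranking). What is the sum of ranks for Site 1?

Sorted (descending): 153, 153, 131, 131, 131, 126, 126
The 2 values of 153 share dense rank 1.
The 3 values of 131 share dense rank 2.
The 2 values of 126 share dense rank 3.
Site 1 values → pooled ranks: 126→3, 131→2, 131→2
Rank sum = 3 + 2 + 2 = 7

7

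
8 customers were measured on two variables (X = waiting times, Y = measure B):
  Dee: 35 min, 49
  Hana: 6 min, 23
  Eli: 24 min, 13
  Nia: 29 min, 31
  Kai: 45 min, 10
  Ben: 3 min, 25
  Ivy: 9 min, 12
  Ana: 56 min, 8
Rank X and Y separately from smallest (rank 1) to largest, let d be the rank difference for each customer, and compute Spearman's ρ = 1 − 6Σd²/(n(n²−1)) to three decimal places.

Ranks of variable 1: 6, 2, 4, 5, 7, 1, 3, 8
Ranks of variable 2: 8, 5, 4, 7, 2, 6, 3, 1
d = r₁ − r₂: -2, -3, 0, -2, 5, -5, 0, 7
d²: 4, 9, 0, 4, 25, 25, 0, 49; Σd² = 116
ρ = 1 − 6·116/(8·63) = 1 − 696/504 = -0.381

-0.381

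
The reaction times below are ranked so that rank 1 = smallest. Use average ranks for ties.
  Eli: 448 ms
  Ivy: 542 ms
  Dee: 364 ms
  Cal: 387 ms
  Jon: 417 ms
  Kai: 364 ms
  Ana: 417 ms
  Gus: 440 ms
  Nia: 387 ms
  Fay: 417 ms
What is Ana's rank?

Sorted (ascending): 364, 364, 387, 387, 417, 417, 417, 440, 448, 542
The 2 values of 364 occupy positions 1–2 → average rank (1+2)/2 = 1.5.
The 2 values of 387 occupy positions 3–4 → average rank (3+4)/2 = 3.5.
The 3 values of 417 occupy positions 5–7 → average rank 6.
Ana has value 417 ms → rank 6.

6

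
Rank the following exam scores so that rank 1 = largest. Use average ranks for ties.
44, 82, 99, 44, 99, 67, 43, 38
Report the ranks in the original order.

5.5, 3, 1.5, 5.5, 1.5, 4, 7, 8

Sorted (descending): 99, 99, 82, 67, 44, 44, 43, 38
The 2 values of 99 occupy positions 1–2 → average rank (1+2)/2 = 1.5.
The 2 values of 44 occupy positions 5–6 → average rank (5+6)/2 = 5.5.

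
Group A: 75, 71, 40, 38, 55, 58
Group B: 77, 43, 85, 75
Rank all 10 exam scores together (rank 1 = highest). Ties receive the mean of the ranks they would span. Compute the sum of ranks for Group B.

14.5

Sorted (descending): 85, 77, 75, 75, 71, 58, 55, 43, 40, 38
The 2 values of 75 occupy positions 3–4 → average rank (3+4)/2 = 3.5.
Group B values → pooled ranks: 77→2, 43→8, 85→1, 75→3.5
Rank sum = 2 + 8 + 1 + 3.5 = 14.5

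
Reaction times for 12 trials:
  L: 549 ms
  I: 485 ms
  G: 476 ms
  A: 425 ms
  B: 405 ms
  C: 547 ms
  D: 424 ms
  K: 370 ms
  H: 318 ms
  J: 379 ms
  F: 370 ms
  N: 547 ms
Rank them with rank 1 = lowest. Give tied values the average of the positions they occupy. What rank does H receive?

Sorted (ascending): 318, 370, 370, 379, 405, 424, 425, 476, 485, 547, 547, 549
The 2 values of 370 occupy positions 2–3 → average rank (2+3)/2 = 2.5.
The 2 values of 547 occupy positions 10–11 → average rank (10+11)/2 = 10.5.
H has value 318 ms → rank 1.

1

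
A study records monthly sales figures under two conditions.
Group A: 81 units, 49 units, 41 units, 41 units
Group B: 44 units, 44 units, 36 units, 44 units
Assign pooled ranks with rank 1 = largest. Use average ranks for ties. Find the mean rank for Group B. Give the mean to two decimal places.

Sorted (descending): 81, 49, 44, 44, 44, 41, 41, 36
The 3 values of 44 occupy positions 3–5 → average rank 4.
The 2 values of 41 occupy positions 6–7 → average rank (6+7)/2 = 6.5.
Group B values → pooled ranks: 44→4, 44→4, 36→8, 44→4
Mean rank = (4 + 4 + 8 + 4) / 4 = 5.00

5.00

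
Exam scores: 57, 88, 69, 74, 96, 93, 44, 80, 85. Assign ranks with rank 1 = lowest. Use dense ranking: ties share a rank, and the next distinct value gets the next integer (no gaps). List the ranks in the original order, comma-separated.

2, 7, 3, 4, 9, 8, 1, 5, 6

Sorted (ascending): 44, 57, 69, 74, 80, 85, 88, 93, 96
No ties — each value takes its position as its rank.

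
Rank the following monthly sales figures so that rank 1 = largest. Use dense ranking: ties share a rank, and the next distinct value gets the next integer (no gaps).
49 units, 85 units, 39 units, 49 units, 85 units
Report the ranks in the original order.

2, 1, 3, 2, 1

Sorted (descending): 85, 85, 49, 49, 39
The 2 values of 85 share dense rank 1.
The 2 values of 49 share dense rank 2.
Remaining distinct values take the next consecutive integers.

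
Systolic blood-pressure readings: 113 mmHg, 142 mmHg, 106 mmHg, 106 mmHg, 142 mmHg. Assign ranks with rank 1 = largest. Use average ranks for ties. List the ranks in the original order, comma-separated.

3, 1.5, 4.5, 4.5, 1.5

Sorted (descending): 142, 142, 113, 106, 106
The 2 values of 142 occupy positions 1–2 → average rank (1+2)/2 = 1.5.
The 2 values of 106 occupy positions 4–5 → average rank (4+5)/2 = 4.5.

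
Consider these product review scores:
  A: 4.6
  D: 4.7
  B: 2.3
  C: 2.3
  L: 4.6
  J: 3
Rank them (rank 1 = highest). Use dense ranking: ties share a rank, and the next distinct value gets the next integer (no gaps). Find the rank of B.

Sorted (descending): 4.7, 4.6, 4.6, 3, 2.3, 2.3
The 2 values of 4.6 share dense rank 2.
The 2 values of 2.3 share dense rank 4.
Remaining distinct values take the next consecutive integers.
B has value 2.3 → rank 4.

4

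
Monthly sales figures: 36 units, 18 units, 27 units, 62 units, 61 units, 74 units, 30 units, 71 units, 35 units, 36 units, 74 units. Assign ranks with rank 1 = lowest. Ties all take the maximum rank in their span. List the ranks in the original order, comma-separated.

Sorted (ascending): 18, 27, 30, 35, 36, 36, 61, 62, 71, 74, 74
The 2 values of 36 occupy positions 5–6 → each gets rank 6.
The 2 values of 74 occupy positions 10–11 → each gets rank 11.

6, 1, 2, 8, 7, 11, 3, 9, 4, 6, 11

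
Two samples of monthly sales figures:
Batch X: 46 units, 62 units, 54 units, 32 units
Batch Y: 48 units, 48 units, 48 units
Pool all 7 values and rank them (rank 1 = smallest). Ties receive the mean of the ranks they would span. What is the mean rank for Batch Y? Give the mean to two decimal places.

Sorted (ascending): 32, 46, 48, 48, 48, 54, 62
The 3 values of 48 occupy positions 3–5 → average rank 4.
Batch Y values → pooled ranks: 48→4, 48→4, 48→4
Mean rank = (4 + 4 + 4) / 3 = 4.00

4.00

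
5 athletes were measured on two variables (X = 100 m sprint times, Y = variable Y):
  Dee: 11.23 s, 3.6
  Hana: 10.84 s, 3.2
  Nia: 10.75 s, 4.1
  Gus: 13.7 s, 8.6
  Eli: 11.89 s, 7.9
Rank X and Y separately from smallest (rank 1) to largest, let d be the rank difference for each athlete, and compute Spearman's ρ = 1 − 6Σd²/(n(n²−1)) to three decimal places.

0.700

Ranks of variable 1: 3, 2, 1, 5, 4
Ranks of variable 2: 2, 1, 3, 5, 4
d = r₁ − r₂: 1, 1, -2, 0, 0
d²: 1, 1, 4, 0, 0; Σd² = 6
ρ = 1 − 6·6/(5·24) = 1 − 36/120 = 0.700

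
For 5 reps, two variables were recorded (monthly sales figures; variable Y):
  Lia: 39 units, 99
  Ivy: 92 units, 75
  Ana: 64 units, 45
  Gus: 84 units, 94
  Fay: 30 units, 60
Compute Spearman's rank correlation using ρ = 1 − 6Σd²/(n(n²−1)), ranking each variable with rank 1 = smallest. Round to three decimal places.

Ranks of variable 1: 2, 5, 3, 4, 1
Ranks of variable 2: 5, 3, 1, 4, 2
d = r₁ − r₂: -3, 2, 2, 0, -1
d²: 9, 4, 4, 0, 1; Σd² = 18
ρ = 1 − 6·18/(5·24) = 1 − 108/120 = 0.100

0.100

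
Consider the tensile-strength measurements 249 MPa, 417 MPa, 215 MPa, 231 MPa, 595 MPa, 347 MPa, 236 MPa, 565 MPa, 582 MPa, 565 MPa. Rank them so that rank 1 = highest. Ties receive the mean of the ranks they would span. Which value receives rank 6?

Sorted (descending): 595, 582, 565, 565, 417, 347, 249, 236, 231, 215
The 2 values of 565 occupy positions 3–4 → average rank (3+4)/2 = 3.5.
Rank 6 → value 347.

347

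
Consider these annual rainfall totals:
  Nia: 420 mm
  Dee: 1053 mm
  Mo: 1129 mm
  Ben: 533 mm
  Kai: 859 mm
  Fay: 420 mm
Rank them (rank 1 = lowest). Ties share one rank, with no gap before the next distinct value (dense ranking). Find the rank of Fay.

Sorted (ascending): 420, 420, 533, 859, 1053, 1129
The 2 values of 420 share dense rank 1.
Remaining distinct values take the next consecutive integers.
Fay has value 420 mm → rank 1.

1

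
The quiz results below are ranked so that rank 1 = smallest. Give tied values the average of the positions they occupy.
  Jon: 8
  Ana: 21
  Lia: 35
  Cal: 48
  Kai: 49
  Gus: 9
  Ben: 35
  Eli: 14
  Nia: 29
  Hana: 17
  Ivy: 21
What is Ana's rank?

Sorted (ascending): 8, 9, 14, 17, 21, 21, 29, 35, 35, 48, 49
The 2 values of 21 occupy positions 5–6 → average rank (5+6)/2 = 5.5.
The 2 values of 35 occupy positions 8–9 → average rank (8+9)/2 = 8.5.
Ana has value 21 → rank 5.5.

5.5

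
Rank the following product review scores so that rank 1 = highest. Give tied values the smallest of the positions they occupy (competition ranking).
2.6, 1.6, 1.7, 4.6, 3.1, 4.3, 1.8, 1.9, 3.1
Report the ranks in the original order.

5, 9, 8, 1, 3, 2, 7, 6, 3

Sorted (descending): 4.6, 4.3, 3.1, 3.1, 2.6, 1.9, 1.8, 1.7, 1.6
The 2 values of 3.1 occupy positions 3–4 → each gets rank 3.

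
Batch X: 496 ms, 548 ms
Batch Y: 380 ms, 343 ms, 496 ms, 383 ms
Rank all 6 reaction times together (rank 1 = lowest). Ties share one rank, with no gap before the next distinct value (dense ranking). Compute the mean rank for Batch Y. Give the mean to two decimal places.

2.50

Sorted (ascending): 343, 380, 383, 496, 496, 548
The 2 values of 496 share dense rank 4.
Remaining distinct values take the next consecutive integers.
Batch Y values → pooled ranks: 380→2, 343→1, 496→4, 383→3
Mean rank = (2 + 1 + 4 + 3) / 4 = 2.50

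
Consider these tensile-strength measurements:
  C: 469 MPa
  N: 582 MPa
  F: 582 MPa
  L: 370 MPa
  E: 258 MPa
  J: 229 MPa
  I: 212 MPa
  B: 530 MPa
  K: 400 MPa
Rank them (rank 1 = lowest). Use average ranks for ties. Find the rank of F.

Sorted (ascending): 212, 229, 258, 370, 400, 469, 530, 582, 582
The 2 values of 582 occupy positions 8–9 → average rank (8+9)/2 = 8.5.
F has value 582 MPa → rank 8.5.

8.5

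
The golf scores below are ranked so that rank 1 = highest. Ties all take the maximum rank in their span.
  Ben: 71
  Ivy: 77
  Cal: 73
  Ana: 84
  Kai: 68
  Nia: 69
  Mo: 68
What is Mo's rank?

Sorted (descending): 84, 77, 73, 71, 69, 68, 68
The 2 values of 68 occupy positions 6–7 → each gets rank 7.
Mo has value 68 → rank 7.

7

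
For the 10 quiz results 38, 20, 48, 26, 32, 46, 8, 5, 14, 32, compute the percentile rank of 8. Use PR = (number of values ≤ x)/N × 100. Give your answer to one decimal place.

20.0

N = 10.
Strictly below 8: 1. Equal to 8: 1.
PR = 2/10 × 100 = 20.0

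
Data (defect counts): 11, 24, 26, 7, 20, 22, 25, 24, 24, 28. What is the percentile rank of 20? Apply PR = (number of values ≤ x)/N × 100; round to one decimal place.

N = 10.
Strictly below 20: 2. Equal to 20: 1.
PR = 3/10 × 100 = 30.0

30.0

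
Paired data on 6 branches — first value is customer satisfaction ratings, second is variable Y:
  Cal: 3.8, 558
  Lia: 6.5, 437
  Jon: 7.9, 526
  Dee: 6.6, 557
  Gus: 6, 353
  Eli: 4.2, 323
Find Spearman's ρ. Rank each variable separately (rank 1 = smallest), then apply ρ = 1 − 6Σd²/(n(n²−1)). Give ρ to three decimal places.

0.086

Ranks of variable 1: 1, 4, 6, 5, 3, 2
Ranks of variable 2: 6, 3, 4, 5, 2, 1
d = r₁ − r₂: -5, 1, 2, 0, 1, 1
d²: 25, 1, 4, 0, 1, 1; Σd² = 32
ρ = 1 − 6·32/(6·35) = 1 − 192/210 = 0.086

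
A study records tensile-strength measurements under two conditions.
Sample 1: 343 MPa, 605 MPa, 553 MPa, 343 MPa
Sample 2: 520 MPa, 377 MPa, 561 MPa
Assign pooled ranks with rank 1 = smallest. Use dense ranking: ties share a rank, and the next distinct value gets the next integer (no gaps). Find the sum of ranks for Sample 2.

10

Sorted (ascending): 343, 343, 377, 520, 553, 561, 605
The 2 values of 343 share dense rank 1.
Remaining distinct values take the next consecutive integers.
Sample 2 values → pooled ranks: 520→3, 377→2, 561→5
Rank sum = 3 + 2 + 5 = 10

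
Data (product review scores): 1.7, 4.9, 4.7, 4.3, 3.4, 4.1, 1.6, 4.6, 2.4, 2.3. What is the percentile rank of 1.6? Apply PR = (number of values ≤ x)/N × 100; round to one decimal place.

10.0

N = 10.
Strictly below 1.6: 0. Equal to 1.6: 1.
PR = 1/10 × 100 = 10.0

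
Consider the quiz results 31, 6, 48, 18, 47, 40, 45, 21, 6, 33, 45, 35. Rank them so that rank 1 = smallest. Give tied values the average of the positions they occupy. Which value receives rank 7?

35

Sorted (ascending): 6, 6, 18, 21, 31, 33, 35, 40, 45, 45, 47, 48
The 2 values of 6 occupy positions 1–2 → average rank (1+2)/2 = 1.5.
The 2 values of 45 occupy positions 9–10 → average rank (9+10)/2 = 9.5.
Rank 7 → value 35.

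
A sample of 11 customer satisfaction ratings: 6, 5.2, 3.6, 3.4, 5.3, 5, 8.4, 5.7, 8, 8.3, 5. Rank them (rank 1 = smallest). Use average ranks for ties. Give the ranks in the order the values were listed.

Sorted (ascending): 3.4, 3.6, 5, 5, 5.2, 5.3, 5.7, 6, 8, 8.3, 8.4
The 2 values of 5 occupy positions 3–4 → average rank (3+4)/2 = 3.5.

8, 5, 2, 1, 6, 3.5, 11, 7, 9, 10, 3.5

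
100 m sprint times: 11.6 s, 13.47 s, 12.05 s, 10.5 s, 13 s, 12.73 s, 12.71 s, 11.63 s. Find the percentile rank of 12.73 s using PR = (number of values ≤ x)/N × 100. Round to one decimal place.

75.0

N = 8.
Strictly below 12.73: 5. Equal to 12.73: 1.
PR = 6/8 × 100 = 75.0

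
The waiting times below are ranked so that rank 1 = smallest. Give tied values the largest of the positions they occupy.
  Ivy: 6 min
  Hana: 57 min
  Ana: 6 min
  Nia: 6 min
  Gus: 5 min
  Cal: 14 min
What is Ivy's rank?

4

Sorted (ascending): 5, 6, 6, 6, 14, 57
The 3 values of 6 occupy positions 2–4 → each gets rank 4.
Ivy has value 6 min → rank 4.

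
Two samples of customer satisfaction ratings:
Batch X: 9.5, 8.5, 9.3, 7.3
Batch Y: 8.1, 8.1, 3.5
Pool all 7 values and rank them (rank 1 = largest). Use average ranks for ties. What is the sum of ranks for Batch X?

12

Sorted (descending): 9.5, 9.3, 8.5, 8.1, 8.1, 7.3, 3.5
The 2 values of 8.1 occupy positions 4–5 → average rank (4+5)/2 = 4.5.
Batch X values → pooled ranks: 9.5→1, 8.5→3, 9.3→2, 7.3→6
Rank sum = 1 + 3 + 2 + 6 = 12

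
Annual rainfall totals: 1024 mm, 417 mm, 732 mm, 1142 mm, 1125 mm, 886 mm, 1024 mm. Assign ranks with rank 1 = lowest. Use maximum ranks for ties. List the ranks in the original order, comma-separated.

Sorted (ascending): 417, 732, 886, 1024, 1024, 1125, 1142
The 2 values of 1024 occupy positions 4–5 → each gets rank 5.

5, 1, 2, 7, 6, 3, 5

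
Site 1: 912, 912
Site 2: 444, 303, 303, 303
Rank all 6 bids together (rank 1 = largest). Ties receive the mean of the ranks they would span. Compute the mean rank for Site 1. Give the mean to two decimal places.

1.50

Sorted (descending): 912, 912, 444, 303, 303, 303
The 2 values of 912 occupy positions 1–2 → average rank (1+2)/2 = 1.5.
The 3 values of 303 occupy positions 4–6 → average rank 5.
Site 1 values → pooled ranks: 912→1.5, 912→1.5
Mean rank = (1.5 + 1.5) / 2 = 1.50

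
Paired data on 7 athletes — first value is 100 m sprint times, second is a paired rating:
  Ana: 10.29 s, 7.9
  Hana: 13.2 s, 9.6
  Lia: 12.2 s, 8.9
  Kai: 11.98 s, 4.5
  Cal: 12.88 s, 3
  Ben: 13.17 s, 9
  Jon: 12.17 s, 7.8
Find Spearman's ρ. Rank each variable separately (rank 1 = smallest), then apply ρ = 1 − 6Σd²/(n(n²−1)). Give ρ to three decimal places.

0.536

Ranks of variable 1: 1, 7, 4, 2, 5, 6, 3
Ranks of variable 2: 4, 7, 5, 2, 1, 6, 3
d = r₁ − r₂: -3, 0, -1, 0, 4, 0, 0
d²: 9, 0, 1, 0, 16, 0, 0; Σd² = 26
ρ = 1 − 6·26/(7·48) = 1 − 156/336 = 0.536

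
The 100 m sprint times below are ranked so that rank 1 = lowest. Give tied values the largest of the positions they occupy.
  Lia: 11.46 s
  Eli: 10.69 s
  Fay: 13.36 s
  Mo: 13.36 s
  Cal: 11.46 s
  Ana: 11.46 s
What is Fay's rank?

6

Sorted (ascending): 10.69, 11.46, 11.46, 11.46, 13.36, 13.36
The 3 values of 11.46 occupy positions 2–4 → each gets rank 4.
The 2 values of 13.36 occupy positions 5–6 → each gets rank 6.
Fay has value 13.36 s → rank 6.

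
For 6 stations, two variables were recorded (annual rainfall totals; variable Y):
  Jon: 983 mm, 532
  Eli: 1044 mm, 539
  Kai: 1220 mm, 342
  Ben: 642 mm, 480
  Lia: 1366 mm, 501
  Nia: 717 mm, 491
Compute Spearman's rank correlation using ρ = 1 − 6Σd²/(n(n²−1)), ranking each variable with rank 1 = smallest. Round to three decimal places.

0.143

Ranks of variable 1: 3, 4, 5, 1, 6, 2
Ranks of variable 2: 5, 6, 1, 2, 4, 3
d = r₁ − r₂: -2, -2, 4, -1, 2, -1
d²: 4, 4, 16, 1, 4, 1; Σd² = 30
ρ = 1 − 6·30/(6·35) = 1 − 180/210 = 0.143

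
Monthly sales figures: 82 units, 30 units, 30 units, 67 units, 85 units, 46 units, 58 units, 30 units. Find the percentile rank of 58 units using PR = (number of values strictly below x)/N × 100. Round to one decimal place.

50.0

N = 8.
Strictly below 58: 4. Equal to 58: 1.
PR = 4/8 × 100 = 50.0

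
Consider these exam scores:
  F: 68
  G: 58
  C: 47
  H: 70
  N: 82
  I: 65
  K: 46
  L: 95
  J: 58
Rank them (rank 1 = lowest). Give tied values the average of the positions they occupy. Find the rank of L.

9

Sorted (ascending): 46, 47, 58, 58, 65, 68, 70, 82, 95
The 2 values of 58 occupy positions 3–4 → average rank (3+4)/2 = 3.5.
L has value 95 → rank 9.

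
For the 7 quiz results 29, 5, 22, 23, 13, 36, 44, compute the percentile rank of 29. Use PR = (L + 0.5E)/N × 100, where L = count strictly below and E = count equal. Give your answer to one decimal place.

N = 7.
Strictly below 29: 4. Equal to 29: 1.
PR = (4 + 0.5·1)/7 × 100 = 64.3

64.3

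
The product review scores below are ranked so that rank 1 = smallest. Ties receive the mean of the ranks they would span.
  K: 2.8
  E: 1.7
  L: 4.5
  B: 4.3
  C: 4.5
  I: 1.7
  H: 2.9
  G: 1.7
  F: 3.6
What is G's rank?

Sorted (ascending): 1.7, 1.7, 1.7, 2.8, 2.9, 3.6, 4.3, 4.5, 4.5
The 3 values of 1.7 occupy positions 1–3 → average rank 2.
The 2 values of 4.5 occupy positions 8–9 → average rank (8+9)/2 = 8.5.
G has value 1.7 → rank 2.

2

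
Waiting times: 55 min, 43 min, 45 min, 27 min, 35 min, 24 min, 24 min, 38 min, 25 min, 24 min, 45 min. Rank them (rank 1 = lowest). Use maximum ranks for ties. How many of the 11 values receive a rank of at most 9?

Sorted (ascending): 24, 24, 24, 25, 27, 35, 38, 43, 45, 45, 55
The 3 values of 24 occupy positions 1–3 → each gets rank 3.
The 2 values of 45 occupy positions 9–10 → each gets rank 10.
Ranks ≤ 9: {3, 3, 3, 4, 5, 6, 7, 8} → 8 values.

8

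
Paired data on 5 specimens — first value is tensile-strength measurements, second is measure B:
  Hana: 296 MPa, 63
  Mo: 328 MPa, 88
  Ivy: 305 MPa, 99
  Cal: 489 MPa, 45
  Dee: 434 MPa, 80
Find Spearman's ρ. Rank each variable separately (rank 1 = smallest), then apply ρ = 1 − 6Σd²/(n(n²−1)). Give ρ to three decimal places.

-0.400

Ranks of variable 1: 1, 3, 2, 5, 4
Ranks of variable 2: 2, 4, 5, 1, 3
d = r₁ − r₂: -1, -1, -3, 4, 1
d²: 1, 1, 9, 16, 1; Σd² = 28
ρ = 1 − 6·28/(5·24) = 1 − 168/120 = -0.400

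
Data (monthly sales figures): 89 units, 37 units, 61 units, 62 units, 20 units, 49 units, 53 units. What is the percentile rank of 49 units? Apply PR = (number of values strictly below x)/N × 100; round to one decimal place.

N = 7.
Strictly below 49: 2. Equal to 49: 1.
PR = 2/7 × 100 = 28.6

28.6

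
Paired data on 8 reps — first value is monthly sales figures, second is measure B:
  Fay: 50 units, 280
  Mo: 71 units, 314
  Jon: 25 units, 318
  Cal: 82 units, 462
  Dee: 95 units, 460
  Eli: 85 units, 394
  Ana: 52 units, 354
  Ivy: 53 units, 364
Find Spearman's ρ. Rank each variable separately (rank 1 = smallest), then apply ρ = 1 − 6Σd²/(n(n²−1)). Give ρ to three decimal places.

Ranks of variable 1: 2, 5, 1, 6, 8, 7, 3, 4
Ranks of variable 2: 1, 2, 3, 8, 7, 6, 4, 5
d = r₁ − r₂: 1, 3, -2, -2, 1, 1, -1, -1
d²: 1, 9, 4, 4, 1, 1, 1, 1; Σd² = 22
ρ = 1 − 6·22/(8·63) = 1 − 132/504 = 0.738

0.738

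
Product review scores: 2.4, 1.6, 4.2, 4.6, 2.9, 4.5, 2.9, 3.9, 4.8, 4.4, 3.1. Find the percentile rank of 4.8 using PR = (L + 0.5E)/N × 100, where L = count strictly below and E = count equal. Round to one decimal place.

N = 11.
Strictly below 4.8: 10. Equal to 4.8: 1.
PR = (10 + 0.5·1)/11 × 100 = 95.5

95.5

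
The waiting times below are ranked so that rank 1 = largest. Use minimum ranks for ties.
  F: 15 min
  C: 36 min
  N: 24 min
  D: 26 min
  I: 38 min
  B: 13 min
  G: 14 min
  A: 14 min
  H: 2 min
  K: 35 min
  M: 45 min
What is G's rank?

8

Sorted (descending): 45, 38, 36, 35, 26, 24, 15, 14, 14, 13, 2
The 2 values of 14 occupy positions 8–9 → each gets rank 8.
G has value 14 min → rank 8.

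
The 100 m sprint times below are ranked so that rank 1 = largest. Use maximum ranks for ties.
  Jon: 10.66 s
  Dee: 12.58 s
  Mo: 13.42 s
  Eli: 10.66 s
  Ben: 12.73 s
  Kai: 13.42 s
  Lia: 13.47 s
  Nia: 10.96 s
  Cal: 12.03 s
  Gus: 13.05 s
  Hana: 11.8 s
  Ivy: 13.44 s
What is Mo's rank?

Sorted (descending): 13.47, 13.44, 13.42, 13.42, 13.05, 12.73, 12.58, 12.03, 11.8, 10.96, 10.66, 10.66
The 2 values of 13.42 occupy positions 3–4 → each gets rank 4.
The 2 values of 10.66 occupy positions 11–12 → each gets rank 12.
Mo has value 13.42 s → rank 4.

4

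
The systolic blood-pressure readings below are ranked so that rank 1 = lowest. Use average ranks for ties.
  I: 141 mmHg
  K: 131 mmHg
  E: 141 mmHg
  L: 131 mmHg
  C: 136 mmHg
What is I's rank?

4.5

Sorted (ascending): 131, 131, 136, 141, 141
The 2 values of 131 occupy positions 1–2 → average rank (1+2)/2 = 1.5.
The 2 values of 141 occupy positions 4–5 → average rank (4+5)/2 = 4.5.
I has value 141 mmHg → rank 4.5.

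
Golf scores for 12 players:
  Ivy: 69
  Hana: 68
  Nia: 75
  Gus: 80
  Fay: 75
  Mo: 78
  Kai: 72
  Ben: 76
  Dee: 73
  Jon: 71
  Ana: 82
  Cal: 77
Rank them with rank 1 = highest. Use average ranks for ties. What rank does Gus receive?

2

Sorted (descending): 82, 80, 78, 77, 76, 75, 75, 73, 72, 71, 69, 68
The 2 values of 75 occupy positions 6–7 → average rank (6+7)/2 = 6.5.
Gus has value 80 → rank 2.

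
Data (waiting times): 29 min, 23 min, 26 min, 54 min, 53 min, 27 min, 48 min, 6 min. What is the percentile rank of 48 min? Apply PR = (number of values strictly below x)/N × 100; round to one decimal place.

62.5

N = 8.
Strictly below 48: 5. Equal to 48: 1.
PR = 5/8 × 100 = 62.5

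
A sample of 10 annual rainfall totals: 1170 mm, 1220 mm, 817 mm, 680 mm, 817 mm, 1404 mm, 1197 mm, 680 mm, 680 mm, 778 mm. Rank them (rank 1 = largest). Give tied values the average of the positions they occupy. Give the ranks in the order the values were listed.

4, 2, 5.5, 9, 5.5, 1, 3, 9, 9, 7

Sorted (descending): 1404, 1220, 1197, 1170, 817, 817, 778, 680, 680, 680
The 2 values of 817 occupy positions 5–6 → average rank (5+6)/2 = 5.5.
The 3 values of 680 occupy positions 8–10 → average rank 9.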